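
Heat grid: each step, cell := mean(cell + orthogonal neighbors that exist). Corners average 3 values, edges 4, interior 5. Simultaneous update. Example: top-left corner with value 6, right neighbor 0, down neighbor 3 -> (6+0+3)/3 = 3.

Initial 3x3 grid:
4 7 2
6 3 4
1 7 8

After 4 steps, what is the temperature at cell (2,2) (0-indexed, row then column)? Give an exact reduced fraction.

Answer: 19739/4050

Derivation:
Step 1: cell (2,2) = 19/3
Step 2: cell (2,2) = 46/9
Step 3: cell (2,2) = 1393/270
Step 4: cell (2,2) = 19739/4050
Full grid after step 4:
  293899/64800 337043/72000 598423/129600
  2034133/432000 93069/20000 4198891/864000
  606623/129600 1412047/288000 19739/4050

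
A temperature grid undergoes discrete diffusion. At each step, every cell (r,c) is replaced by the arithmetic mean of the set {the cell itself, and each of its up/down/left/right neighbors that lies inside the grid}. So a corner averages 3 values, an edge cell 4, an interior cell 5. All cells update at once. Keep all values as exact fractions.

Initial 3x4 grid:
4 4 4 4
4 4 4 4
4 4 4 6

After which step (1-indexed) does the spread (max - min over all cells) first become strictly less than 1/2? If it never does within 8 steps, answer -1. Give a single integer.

Answer: 3

Derivation:
Step 1: max=14/3, min=4, spread=2/3
Step 2: max=41/9, min=4, spread=5/9
Step 3: max=473/108, min=4, spread=41/108
  -> spread < 1/2 first at step 3
Step 4: max=56057/12960, min=4, spread=4217/12960
Step 5: max=3319549/777600, min=14479/3600, spread=38417/155520
Step 6: max=197824211/46656000, min=290597/72000, spread=1903471/9331200
Step 7: max=11798429089/2799360000, min=8755759/2160000, spread=18038617/111974400
Step 8: max=705114582851/167961600000, min=790526759/194400000, spread=883978523/6718464000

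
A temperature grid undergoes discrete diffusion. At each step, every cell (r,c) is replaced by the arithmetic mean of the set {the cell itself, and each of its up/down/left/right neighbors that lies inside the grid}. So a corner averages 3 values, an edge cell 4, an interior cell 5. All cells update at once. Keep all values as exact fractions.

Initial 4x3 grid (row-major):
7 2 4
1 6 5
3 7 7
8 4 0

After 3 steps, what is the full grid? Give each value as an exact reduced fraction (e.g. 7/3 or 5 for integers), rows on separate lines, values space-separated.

Answer: 8807/2160 7023/1600 592/135
16123/3600 556/125 33871/7200
697/150 1798/375 33331/7200
1151/240 67307/14400 1253/270

Derivation:
After step 1:
  10/3 19/4 11/3
  17/4 21/5 11/2
  19/4 27/5 19/4
  5 19/4 11/3
After step 2:
  37/9 319/80 167/36
  62/15 241/50 1087/240
  97/20 477/100 1159/240
  29/6 1129/240 79/18
After step 3:
  8807/2160 7023/1600 592/135
  16123/3600 556/125 33871/7200
  697/150 1798/375 33331/7200
  1151/240 67307/14400 1253/270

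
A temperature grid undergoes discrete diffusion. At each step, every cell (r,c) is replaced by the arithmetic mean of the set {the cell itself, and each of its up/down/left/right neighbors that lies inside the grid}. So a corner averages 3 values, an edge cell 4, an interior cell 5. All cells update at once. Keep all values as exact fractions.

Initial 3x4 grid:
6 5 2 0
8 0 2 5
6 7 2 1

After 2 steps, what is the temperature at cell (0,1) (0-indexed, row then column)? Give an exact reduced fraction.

Step 1: cell (0,1) = 13/4
Step 2: cell (0,1) = 487/120
Full grid after step 2:
  175/36 487/120 301/120 79/36
  341/60 93/25 277/100 23/10
  21/4 363/80 697/240 23/9

Answer: 487/120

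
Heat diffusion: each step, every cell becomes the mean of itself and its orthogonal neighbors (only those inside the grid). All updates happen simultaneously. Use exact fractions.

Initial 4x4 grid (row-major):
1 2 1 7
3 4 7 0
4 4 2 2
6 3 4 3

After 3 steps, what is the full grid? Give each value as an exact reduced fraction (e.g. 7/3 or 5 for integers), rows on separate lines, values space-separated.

Answer: 209/72 2273/800 24121/7200 1687/540
7459/2400 137/40 1162/375 24031/7200
27497/7200 10453/3000 1731/500 459/160
4237/1080 27857/7200 307/96 277/90

Derivation:
After step 1:
  2 2 17/4 8/3
  3 4 14/5 4
  17/4 17/5 19/5 7/4
  13/3 17/4 3 3
After step 2:
  7/3 49/16 703/240 131/36
  53/16 76/25 377/100 673/240
  899/240 197/50 59/20 251/80
  77/18 899/240 281/80 31/12
After step 3:
  209/72 2273/800 24121/7200 1687/540
  7459/2400 137/40 1162/375 24031/7200
  27497/7200 10453/3000 1731/500 459/160
  4237/1080 27857/7200 307/96 277/90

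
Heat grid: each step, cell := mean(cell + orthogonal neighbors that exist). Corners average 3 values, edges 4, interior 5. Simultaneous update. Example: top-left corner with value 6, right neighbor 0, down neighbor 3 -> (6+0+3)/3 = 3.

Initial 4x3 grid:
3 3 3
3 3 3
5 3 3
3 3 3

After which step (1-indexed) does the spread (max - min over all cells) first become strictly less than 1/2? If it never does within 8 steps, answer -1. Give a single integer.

Step 1: max=11/3, min=3, spread=2/3
Step 2: max=211/60, min=3, spread=31/60
Step 3: max=1831/540, min=3, spread=211/540
  -> spread < 1/2 first at step 3
Step 4: max=178897/54000, min=2747/900, spread=14077/54000
Step 5: max=1598407/486000, min=165683/54000, spread=5363/24300
Step 6: max=47480809/14580000, min=92869/30000, spread=93859/583200
Step 7: max=2834674481/874800000, min=151136467/48600000, spread=4568723/34992000
Step 8: max=169244435629/52488000000, min=4555618889/1458000000, spread=8387449/83980800

Answer: 3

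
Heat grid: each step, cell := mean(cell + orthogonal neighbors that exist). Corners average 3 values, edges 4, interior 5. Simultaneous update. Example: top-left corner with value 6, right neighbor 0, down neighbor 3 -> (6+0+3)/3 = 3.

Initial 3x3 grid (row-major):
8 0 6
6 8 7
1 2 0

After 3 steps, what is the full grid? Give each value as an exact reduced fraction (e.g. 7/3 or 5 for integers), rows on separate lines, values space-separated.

After step 1:
  14/3 11/2 13/3
  23/4 23/5 21/4
  3 11/4 3
After step 2:
  191/36 191/40 181/36
  1081/240 477/100 1031/240
  23/6 267/80 11/3
After step 3:
  10501/2160 11927/2400 10151/2160
  66287/14400 8673/2000 63937/14400
  467/120 6243/1600 113/30

Answer: 10501/2160 11927/2400 10151/2160
66287/14400 8673/2000 63937/14400
467/120 6243/1600 113/30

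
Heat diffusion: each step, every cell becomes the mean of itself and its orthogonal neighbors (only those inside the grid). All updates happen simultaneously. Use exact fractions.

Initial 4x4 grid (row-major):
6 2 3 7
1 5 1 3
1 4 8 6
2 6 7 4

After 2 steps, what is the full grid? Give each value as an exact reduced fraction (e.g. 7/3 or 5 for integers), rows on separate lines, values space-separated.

After step 1:
  3 4 13/4 13/3
  13/4 13/5 4 17/4
  2 24/5 26/5 21/4
  3 19/4 25/4 17/3
After step 2:
  41/12 257/80 187/48 71/18
  217/80 373/100 193/50 107/24
  261/80 387/100 51/10 611/120
  13/4 47/10 82/15 103/18

Answer: 41/12 257/80 187/48 71/18
217/80 373/100 193/50 107/24
261/80 387/100 51/10 611/120
13/4 47/10 82/15 103/18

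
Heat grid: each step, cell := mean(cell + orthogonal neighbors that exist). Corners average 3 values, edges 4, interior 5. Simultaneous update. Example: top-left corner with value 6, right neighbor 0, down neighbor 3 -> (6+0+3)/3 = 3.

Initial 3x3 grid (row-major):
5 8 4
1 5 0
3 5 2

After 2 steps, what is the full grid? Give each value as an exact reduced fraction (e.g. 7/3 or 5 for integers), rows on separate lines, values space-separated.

After step 1:
  14/3 11/2 4
  7/2 19/5 11/4
  3 15/4 7/3
After step 2:
  41/9 539/120 49/12
  449/120 193/50 773/240
  41/12 773/240 53/18

Answer: 41/9 539/120 49/12
449/120 193/50 773/240
41/12 773/240 53/18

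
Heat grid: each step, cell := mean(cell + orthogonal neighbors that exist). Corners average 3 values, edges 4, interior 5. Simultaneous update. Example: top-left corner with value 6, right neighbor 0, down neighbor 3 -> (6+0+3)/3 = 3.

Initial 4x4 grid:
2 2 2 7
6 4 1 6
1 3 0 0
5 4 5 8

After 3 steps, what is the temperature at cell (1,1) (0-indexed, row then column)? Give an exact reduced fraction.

Step 1: cell (1,1) = 16/5
Step 2: cell (1,1) = 279/100
Step 3: cell (1,1) = 9049/3000
Full grid after step 3:
  3391/1080 10891/3600 3881/1200 1291/360
  5573/1800 9049/3000 3089/1000 1019/300
  6041/1800 9313/3000 9451/3000 3121/900
  3787/1080 12667/3600 12739/3600 3949/1080

Answer: 9049/3000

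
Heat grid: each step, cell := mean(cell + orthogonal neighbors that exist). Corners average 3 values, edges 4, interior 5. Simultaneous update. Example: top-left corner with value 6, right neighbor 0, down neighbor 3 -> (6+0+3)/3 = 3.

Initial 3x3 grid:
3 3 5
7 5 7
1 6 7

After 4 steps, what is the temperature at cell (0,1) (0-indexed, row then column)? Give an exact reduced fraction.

Answer: 525373/108000

Derivation:
Step 1: cell (0,1) = 4
Step 2: cell (0,1) = 71/15
Step 3: cell (0,1) = 16843/3600
Step 4: cell (0,1) = 525373/108000
Full grid after step 4:
  36997/8100 525373/108000 3047/600
  113819/24000 1786883/360000 1152121/216000
  627077/129600 4486109/864000 699677/129600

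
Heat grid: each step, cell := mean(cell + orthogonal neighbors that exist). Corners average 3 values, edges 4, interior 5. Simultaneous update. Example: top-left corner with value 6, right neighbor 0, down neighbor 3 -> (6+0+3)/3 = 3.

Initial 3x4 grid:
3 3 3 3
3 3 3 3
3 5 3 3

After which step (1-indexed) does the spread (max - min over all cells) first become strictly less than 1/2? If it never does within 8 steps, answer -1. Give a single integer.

Step 1: max=11/3, min=3, spread=2/3
Step 2: max=211/60, min=3, spread=31/60
Step 3: max=1831/540, min=3, spread=211/540
  -> spread < 1/2 first at step 3
Step 4: max=178897/54000, min=2747/900, spread=14077/54000
Step 5: max=1598407/486000, min=165683/54000, spread=5363/24300
Step 6: max=47480809/14580000, min=92869/30000, spread=93859/583200
Step 7: max=2834674481/874800000, min=151136467/48600000, spread=4568723/34992000
Step 8: max=169244435629/52488000000, min=4555618889/1458000000, spread=8387449/83980800

Answer: 3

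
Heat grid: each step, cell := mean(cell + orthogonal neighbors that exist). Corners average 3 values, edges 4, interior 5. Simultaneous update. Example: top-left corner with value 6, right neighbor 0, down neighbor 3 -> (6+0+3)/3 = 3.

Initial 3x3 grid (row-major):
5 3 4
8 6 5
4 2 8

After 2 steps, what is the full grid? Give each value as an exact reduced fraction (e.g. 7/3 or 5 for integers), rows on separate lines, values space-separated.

Answer: 187/36 559/120 19/4
411/80 129/25 391/80
185/36 73/15 21/4

Derivation:
After step 1:
  16/3 9/2 4
  23/4 24/5 23/4
  14/3 5 5
After step 2:
  187/36 559/120 19/4
  411/80 129/25 391/80
  185/36 73/15 21/4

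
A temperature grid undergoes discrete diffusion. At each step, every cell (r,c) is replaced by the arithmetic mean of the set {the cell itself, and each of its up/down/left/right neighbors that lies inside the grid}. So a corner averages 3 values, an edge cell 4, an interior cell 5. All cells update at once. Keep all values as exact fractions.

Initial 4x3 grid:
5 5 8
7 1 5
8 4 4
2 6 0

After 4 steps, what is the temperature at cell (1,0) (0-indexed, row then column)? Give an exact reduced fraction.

Answer: 53159/10800

Derivation:
Step 1: cell (1,0) = 21/4
Step 2: cell (1,0) = 617/120
Step 3: cell (1,0) = 3631/720
Step 4: cell (1,0) = 53159/10800
Full grid after step 4:
  132061/25920 860549/172800 41917/8640
  53159/10800 342313/72000 65437/14400
  10103/2160 156569/36000 35867/8640
  358/81 8989/2160 10055/2592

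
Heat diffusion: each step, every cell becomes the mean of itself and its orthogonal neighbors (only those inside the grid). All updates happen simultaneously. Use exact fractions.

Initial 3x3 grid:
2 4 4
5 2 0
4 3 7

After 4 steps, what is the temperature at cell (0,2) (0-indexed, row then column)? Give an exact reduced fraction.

Step 1: cell (0,2) = 8/3
Step 2: cell (0,2) = 107/36
Step 3: cell (0,2) = 6493/2160
Step 4: cell (0,2) = 403571/129600
Full grid after step 4:
  424871/129600 341779/108000 403571/129600
  2919607/864000 595567/180000 922369/288000
  50519/14400 23119/6750 434971/129600

Answer: 403571/129600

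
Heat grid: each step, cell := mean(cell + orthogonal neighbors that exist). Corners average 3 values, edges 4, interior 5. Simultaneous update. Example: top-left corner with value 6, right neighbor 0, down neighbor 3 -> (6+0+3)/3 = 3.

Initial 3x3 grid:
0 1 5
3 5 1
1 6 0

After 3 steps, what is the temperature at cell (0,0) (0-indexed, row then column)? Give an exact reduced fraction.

Step 1: cell (0,0) = 4/3
Step 2: cell (0,0) = 19/9
Step 3: cell (0,0) = 317/135
Full grid after step 3:
  317/135 35699/14400 2761/1080
  37049/14400 16013/6000 38699/14400
  6017/2160 10181/3600 5987/2160

Answer: 317/135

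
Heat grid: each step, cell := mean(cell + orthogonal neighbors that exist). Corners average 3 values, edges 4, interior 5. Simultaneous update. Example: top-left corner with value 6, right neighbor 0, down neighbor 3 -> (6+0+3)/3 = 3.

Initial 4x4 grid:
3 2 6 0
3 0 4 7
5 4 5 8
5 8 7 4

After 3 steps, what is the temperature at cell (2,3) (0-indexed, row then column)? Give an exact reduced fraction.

Answer: 39479/7200

Derivation:
Step 1: cell (2,3) = 6
Step 2: cell (2,3) = 1361/240
Step 3: cell (2,3) = 39479/7200
Full grid after step 3:
  6151/2160 22459/7200 26051/7200 4507/1080
  12167/3600 21409/6000 12733/3000 33551/7200
  5221/1200 1159/250 30689/6000 39479/7200
  461/90 2157/400 20677/3600 12791/2160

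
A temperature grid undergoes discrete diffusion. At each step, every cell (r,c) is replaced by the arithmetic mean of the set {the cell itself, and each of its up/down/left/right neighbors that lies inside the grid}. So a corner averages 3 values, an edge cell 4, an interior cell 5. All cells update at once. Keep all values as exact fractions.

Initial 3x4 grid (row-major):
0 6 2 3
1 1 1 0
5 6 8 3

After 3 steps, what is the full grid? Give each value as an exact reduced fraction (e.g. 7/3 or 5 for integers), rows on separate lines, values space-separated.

Answer: 271/108 17939/7200 18079/7200 1231/540
40843/14400 9211/3000 8641/3000 38683/14400
503/144 181/50 12827/3600 6889/2160

Derivation:
After step 1:
  7/3 9/4 3 5/3
  7/4 3 12/5 7/4
  4 5 9/2 11/3
After step 2:
  19/9 127/48 559/240 77/36
  133/48 72/25 293/100 569/240
  43/12 33/8 467/120 119/36
After step 3:
  271/108 17939/7200 18079/7200 1231/540
  40843/14400 9211/3000 8641/3000 38683/14400
  503/144 181/50 12827/3600 6889/2160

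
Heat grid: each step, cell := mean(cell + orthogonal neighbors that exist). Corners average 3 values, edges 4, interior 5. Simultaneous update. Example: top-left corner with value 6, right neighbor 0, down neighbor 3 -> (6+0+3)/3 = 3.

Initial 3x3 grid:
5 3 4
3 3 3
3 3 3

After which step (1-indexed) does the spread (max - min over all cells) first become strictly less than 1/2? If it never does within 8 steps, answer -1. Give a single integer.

Answer: 3

Derivation:
Step 1: max=15/4, min=3, spread=3/4
Step 2: max=131/36, min=3, spread=23/36
Step 3: max=1493/432, min=443/144, spread=41/108
  -> spread < 1/2 first at step 3
Step 4: max=88651/25920, min=7561/2400, spread=34961/129600
Step 5: max=5230997/1555200, min=1646299/518400, spread=2921/15552
Step 6: max=311766859/93312000, min=99820453/31104000, spread=24611/186624
Step 7: max=18577631573/5598720000, min=222954433/69120000, spread=207329/2239488
Step 8: max=1110465480331/335923200000, min=362877514277/111974400000, spread=1746635/26873856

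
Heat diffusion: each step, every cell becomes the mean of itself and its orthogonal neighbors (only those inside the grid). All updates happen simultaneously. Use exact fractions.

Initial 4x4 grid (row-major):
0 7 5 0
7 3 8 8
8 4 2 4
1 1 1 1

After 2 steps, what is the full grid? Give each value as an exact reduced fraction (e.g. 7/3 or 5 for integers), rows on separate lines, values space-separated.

After step 1:
  14/3 15/4 5 13/3
  9/2 29/5 26/5 5
  5 18/5 19/5 15/4
  10/3 7/4 5/4 2
After step 2:
  155/36 1153/240 1097/240 43/9
  599/120 457/100 124/25 1097/240
  493/120 399/100 88/25 291/80
  121/36 149/60 11/5 7/3

Answer: 155/36 1153/240 1097/240 43/9
599/120 457/100 124/25 1097/240
493/120 399/100 88/25 291/80
121/36 149/60 11/5 7/3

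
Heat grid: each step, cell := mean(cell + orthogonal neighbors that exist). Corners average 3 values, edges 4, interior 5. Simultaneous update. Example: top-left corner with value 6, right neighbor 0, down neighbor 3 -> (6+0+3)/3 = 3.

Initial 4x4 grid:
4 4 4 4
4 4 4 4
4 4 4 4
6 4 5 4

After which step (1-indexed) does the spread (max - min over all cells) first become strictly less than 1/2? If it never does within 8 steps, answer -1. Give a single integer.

Step 1: max=19/4, min=4, spread=3/4
Step 2: max=167/36, min=4, spread=23/36
Step 3: max=961/216, min=4, spread=97/216
  -> spread < 1/2 first at step 3
Step 4: max=142751/32400, min=4009/1000, spread=64297/162000
Step 5: max=4220177/972000, min=13579/3375, spread=12377/38880
Step 6: max=125701937/29160000, min=80839/20000, spread=313547/1166400
Step 7: max=748715953/174960000, min=19703063/4860000, spread=7881137/34992000
Step 8: max=111762516101/26244000000, min=5932813357/1458000000, spread=198875027/1049760000

Answer: 3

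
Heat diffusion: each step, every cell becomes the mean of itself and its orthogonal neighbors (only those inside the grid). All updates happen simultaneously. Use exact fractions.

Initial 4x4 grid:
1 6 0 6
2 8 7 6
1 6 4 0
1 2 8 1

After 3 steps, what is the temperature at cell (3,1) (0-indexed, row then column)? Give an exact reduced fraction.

Answer: 2597/720

Derivation:
Step 1: cell (3,1) = 17/4
Step 2: cell (3,1) = 203/60
Step 3: cell (3,1) = 2597/720
Full grid after step 3:
  223/60 163/40 913/200 13/3
  209/60 1083/250 441/100 439/100
  301/90 11389/3000 857/200 287/75
  3181/1080 2597/720 1469/400 265/72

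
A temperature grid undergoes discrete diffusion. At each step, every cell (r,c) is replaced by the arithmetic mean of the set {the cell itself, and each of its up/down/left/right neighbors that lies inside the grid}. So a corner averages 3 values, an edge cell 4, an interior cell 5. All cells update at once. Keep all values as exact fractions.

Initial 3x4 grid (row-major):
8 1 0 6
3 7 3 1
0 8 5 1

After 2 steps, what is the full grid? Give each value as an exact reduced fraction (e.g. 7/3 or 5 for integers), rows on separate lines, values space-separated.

After step 1:
  4 4 5/2 7/3
  9/2 22/5 16/5 11/4
  11/3 5 17/4 7/3
After step 2:
  25/6 149/40 361/120 91/36
  497/120 211/50 171/50 637/240
  79/18 1039/240 887/240 28/9

Answer: 25/6 149/40 361/120 91/36
497/120 211/50 171/50 637/240
79/18 1039/240 887/240 28/9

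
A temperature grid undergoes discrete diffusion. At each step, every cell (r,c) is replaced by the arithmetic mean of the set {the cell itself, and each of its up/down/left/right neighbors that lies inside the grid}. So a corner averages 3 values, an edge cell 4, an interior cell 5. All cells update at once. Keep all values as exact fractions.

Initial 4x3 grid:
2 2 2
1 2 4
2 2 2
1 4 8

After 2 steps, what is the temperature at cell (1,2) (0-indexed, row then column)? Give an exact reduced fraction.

Answer: 341/120

Derivation:
Step 1: cell (1,2) = 5/2
Step 2: cell (1,2) = 341/120
Full grid after step 2:
  65/36 32/15 43/18
  427/240 217/100 341/120
  479/240 277/100 407/120
  91/36 263/80 149/36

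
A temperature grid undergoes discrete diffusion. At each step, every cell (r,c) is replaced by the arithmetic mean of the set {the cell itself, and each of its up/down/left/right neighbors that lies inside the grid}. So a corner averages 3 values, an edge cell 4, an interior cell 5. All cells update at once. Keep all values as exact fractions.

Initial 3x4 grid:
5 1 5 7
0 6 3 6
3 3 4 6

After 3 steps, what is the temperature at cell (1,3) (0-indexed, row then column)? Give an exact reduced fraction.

Answer: 35459/7200

Derivation:
Step 1: cell (1,3) = 11/2
Step 2: cell (1,3) = 649/120
Step 3: cell (1,3) = 35459/7200
Full grid after step 3:
  719/240 3011/800 10393/2400 409/80
  7663/2400 6759/2000 27257/6000 35459/7200
  1061/360 367/100 15127/3600 5359/1080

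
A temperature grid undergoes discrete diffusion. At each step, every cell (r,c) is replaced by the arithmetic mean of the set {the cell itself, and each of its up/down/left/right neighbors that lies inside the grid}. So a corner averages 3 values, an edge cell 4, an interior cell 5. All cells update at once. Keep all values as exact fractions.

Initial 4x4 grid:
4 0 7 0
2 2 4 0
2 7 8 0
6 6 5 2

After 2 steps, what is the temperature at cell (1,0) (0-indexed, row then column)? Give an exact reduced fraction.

Step 1: cell (1,0) = 5/2
Step 2: cell (1,0) = 47/16
Full grid after step 2:
  31/12 11/4 47/15 73/36
  47/16 359/100 63/20 301/120
  197/48 461/100 87/20 319/120
  179/36 251/48 1103/240 121/36

Answer: 47/16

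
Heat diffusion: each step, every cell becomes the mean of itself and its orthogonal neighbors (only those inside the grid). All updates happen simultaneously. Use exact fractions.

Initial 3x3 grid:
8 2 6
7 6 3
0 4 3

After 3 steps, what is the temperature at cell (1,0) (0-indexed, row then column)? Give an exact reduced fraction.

Step 1: cell (1,0) = 21/4
Step 2: cell (1,0) = 1139/240
Step 3: cell (1,0) = 67873/14400
Full grid after step 3:
  10819/2160 34949/7200 2401/540
  67873/14400 13063/3000 3361/800
  4487/1080 6397/1600 8159/2160

Answer: 67873/14400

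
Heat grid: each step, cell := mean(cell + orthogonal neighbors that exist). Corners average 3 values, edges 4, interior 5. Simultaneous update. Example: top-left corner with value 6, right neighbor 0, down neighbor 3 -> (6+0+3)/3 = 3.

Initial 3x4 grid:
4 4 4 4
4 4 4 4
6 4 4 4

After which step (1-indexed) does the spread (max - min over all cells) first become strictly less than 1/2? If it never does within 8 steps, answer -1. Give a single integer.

Step 1: max=14/3, min=4, spread=2/3
Step 2: max=41/9, min=4, spread=5/9
Step 3: max=473/108, min=4, spread=41/108
  -> spread < 1/2 first at step 3
Step 4: max=56057/12960, min=4, spread=4217/12960
Step 5: max=3319549/777600, min=14479/3600, spread=38417/155520
Step 6: max=197824211/46656000, min=290597/72000, spread=1903471/9331200
Step 7: max=11798429089/2799360000, min=8755759/2160000, spread=18038617/111974400
Step 8: max=705114582851/167961600000, min=790526759/194400000, spread=883978523/6718464000

Answer: 3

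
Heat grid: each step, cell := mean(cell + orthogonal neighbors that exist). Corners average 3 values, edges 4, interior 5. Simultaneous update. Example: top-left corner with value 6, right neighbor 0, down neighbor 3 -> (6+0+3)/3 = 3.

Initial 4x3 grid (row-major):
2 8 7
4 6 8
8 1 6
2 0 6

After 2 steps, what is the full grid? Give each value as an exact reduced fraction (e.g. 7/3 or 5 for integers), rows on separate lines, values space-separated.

Answer: 185/36 1409/240 121/18
1129/240 271/50 94/15
977/240 417/100 101/20
28/9 827/240 23/6

Derivation:
After step 1:
  14/3 23/4 23/3
  5 27/5 27/4
  15/4 21/5 21/4
  10/3 9/4 4
After step 2:
  185/36 1409/240 121/18
  1129/240 271/50 94/15
  977/240 417/100 101/20
  28/9 827/240 23/6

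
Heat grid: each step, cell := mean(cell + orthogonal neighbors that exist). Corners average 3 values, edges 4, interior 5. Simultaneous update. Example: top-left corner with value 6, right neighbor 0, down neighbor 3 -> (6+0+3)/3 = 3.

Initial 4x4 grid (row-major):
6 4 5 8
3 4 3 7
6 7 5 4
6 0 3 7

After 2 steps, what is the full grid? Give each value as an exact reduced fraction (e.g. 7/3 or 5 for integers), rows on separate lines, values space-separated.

Answer: 83/18 1097/240 1273/240 103/18
1127/240 229/50 239/50 1363/240
373/80 9/2 231/50 1219/240
9/2 323/80 1009/240 85/18

Derivation:
After step 1:
  13/3 19/4 5 20/3
  19/4 21/5 24/5 11/2
  11/2 22/5 22/5 23/4
  4 4 15/4 14/3
After step 2:
  83/18 1097/240 1273/240 103/18
  1127/240 229/50 239/50 1363/240
  373/80 9/2 231/50 1219/240
  9/2 323/80 1009/240 85/18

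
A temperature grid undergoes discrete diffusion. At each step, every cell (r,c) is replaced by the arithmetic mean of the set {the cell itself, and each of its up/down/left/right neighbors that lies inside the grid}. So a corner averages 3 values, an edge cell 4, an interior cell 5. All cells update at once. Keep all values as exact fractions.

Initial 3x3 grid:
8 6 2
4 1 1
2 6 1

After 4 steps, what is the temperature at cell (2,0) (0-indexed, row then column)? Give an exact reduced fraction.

Answer: 5587/1600

Derivation:
Step 1: cell (2,0) = 4
Step 2: cell (2,0) = 41/12
Step 3: cell (2,0) = 2627/720
Step 4: cell (2,0) = 5587/1600
Full grid after step 4:
  21553/5400 1066633/288000 69037/21600
  369961/96000 1200863/360000 2599399/864000
  5587/1600 1376387/432000 357497/129600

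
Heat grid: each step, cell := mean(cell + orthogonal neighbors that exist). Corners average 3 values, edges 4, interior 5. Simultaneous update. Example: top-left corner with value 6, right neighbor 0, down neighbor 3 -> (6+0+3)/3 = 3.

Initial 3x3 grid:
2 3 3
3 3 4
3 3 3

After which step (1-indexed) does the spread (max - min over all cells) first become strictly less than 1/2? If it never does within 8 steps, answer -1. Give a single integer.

Step 1: max=10/3, min=8/3, spread=2/3
Step 2: max=787/240, min=49/18, spread=401/720
Step 3: max=6917/2160, min=3101/1080, spread=143/432
  -> spread < 1/2 first at step 3
Step 4: max=406279/129600, min=188077/64800, spread=1205/5184
Step 5: max=24218813/7776000, min=11474969/3888000, spread=10151/62208
Step 6: max=1439542111/466560000, min=693046993/233280000, spread=85517/746496
Step 7: max=85974556517/27993600000, min=41861604821/13996800000, spread=720431/8957952
Step 8: max=5136445489399/1679616000000, min=2520806955637/839808000000, spread=6069221/107495424

Answer: 3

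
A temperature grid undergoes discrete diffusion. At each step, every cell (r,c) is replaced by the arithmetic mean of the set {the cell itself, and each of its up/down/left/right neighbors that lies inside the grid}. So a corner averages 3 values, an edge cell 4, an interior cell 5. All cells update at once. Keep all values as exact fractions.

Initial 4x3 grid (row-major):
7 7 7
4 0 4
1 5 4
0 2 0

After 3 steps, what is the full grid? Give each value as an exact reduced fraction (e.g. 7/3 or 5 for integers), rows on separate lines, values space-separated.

Answer: 223/48 7497/1600 233/48
1453/400 7959/2000 789/200
1063/400 5329/2000 229/75
461/240 10381/4800 1673/720

Derivation:
After step 1:
  6 21/4 6
  3 4 15/4
  5/2 12/5 13/4
  1 7/4 2
After step 2:
  19/4 85/16 5
  31/8 92/25 17/4
  89/40 139/50 57/20
  7/4 143/80 7/3
After step 3:
  223/48 7497/1600 233/48
  1453/400 7959/2000 789/200
  1063/400 5329/2000 229/75
  461/240 10381/4800 1673/720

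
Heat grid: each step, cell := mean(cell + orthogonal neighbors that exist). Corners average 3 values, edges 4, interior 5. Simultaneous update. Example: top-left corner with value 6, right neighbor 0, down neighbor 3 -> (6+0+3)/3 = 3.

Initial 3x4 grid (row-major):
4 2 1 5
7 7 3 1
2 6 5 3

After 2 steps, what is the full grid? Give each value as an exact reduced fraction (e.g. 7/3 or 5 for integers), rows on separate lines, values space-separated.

Answer: 77/18 187/48 719/240 97/36
29/6 219/50 92/25 44/15
5 77/16 313/80 41/12

Derivation:
After step 1:
  13/3 7/2 11/4 7/3
  5 5 17/5 3
  5 5 17/4 3
After step 2:
  77/18 187/48 719/240 97/36
  29/6 219/50 92/25 44/15
  5 77/16 313/80 41/12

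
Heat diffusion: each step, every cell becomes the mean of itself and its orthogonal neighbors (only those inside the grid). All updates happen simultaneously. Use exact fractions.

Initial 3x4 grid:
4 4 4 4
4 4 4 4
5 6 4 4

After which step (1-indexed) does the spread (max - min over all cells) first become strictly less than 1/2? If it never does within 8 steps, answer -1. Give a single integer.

Step 1: max=5, min=4, spread=1
Step 2: max=14/3, min=4, spread=2/3
Step 3: max=1649/360, min=4, spread=209/360
Step 4: max=193271/43200, min=3647/900, spread=3643/8640
  -> spread < 1/2 first at step 4
Step 5: max=11465419/2592000, min=440551/108000, spread=178439/518400
Step 6: max=680648981/155520000, min=2961841/720000, spread=1635653/6220800
Step 7: max=40569376279/9331200000, min=804155023/194400000, spread=78797407/373248000
Step 8: max=2420592951461/559872000000, min=24248376941/5832000000, spread=741990121/4478976000

Answer: 4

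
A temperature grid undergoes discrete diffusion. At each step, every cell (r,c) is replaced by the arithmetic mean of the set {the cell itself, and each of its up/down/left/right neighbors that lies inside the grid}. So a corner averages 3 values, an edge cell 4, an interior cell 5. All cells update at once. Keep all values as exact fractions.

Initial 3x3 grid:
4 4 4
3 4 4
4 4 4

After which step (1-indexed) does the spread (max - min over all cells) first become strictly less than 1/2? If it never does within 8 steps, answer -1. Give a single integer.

Answer: 1

Derivation:
Step 1: max=4, min=11/3, spread=1/3
  -> spread < 1/2 first at step 1
Step 2: max=4, min=893/240, spread=67/240
Step 3: max=793/200, min=8203/2160, spread=1807/10800
Step 4: max=21239/5400, min=3298037/864000, spread=33401/288000
Step 5: max=2116609/540000, min=29874067/7776000, spread=3025513/38880000
Step 6: max=112444051/28800000, min=11976673133/3110400000, spread=53531/995328
Step 7: max=30312883949/7776000000, min=720463074151/186624000000, spread=450953/11943936
Step 8: max=3631471389481/933120000000, min=43280856439397/11197440000000, spread=3799043/143327232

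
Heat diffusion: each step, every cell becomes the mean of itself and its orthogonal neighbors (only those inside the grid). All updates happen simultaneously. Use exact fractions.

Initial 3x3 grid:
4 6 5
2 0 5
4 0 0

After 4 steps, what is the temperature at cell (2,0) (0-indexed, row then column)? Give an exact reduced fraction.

Answer: 48427/21600

Derivation:
Step 1: cell (2,0) = 2
Step 2: cell (2,0) = 11/6
Step 3: cell (2,0) = 257/120
Step 4: cell (2,0) = 48427/21600
Full grid after step 4:
  135529/43200 2849429/864000 422887/129600
  43751/16000 325741/120000 409009/144000
  48427/21600 490951/216000 149431/64800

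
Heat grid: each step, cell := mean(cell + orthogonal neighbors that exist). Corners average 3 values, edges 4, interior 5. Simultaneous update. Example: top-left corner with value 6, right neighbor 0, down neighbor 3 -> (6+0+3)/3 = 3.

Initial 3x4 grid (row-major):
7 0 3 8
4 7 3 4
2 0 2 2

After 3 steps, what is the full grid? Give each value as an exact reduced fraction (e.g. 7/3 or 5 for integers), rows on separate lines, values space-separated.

After step 1:
  11/3 17/4 7/2 5
  5 14/5 19/5 17/4
  2 11/4 7/4 8/3
After step 2:
  155/36 853/240 331/80 17/4
  101/30 93/25 161/50 943/240
  13/4 93/40 329/120 26/9
After step 3:
  8083/2160 28291/7200 9097/2400 739/180
  6589/1800 19423/6000 10649/3000 51437/14400
  1073/360 3611/1200 5029/1800 6883/2160

Answer: 8083/2160 28291/7200 9097/2400 739/180
6589/1800 19423/6000 10649/3000 51437/14400
1073/360 3611/1200 5029/1800 6883/2160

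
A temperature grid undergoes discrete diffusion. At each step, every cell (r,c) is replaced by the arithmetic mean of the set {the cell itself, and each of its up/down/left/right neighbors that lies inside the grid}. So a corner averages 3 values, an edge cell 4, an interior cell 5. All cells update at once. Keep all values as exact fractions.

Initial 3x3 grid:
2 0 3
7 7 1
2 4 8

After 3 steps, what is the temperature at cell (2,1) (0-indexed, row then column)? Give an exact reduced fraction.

Answer: 65381/14400

Derivation:
Step 1: cell (2,1) = 21/4
Step 2: cell (2,1) = 1063/240
Step 3: cell (2,1) = 65381/14400
Full grid after step 3:
  1223/360 6107/1800 6743/2160
  29453/7200 3787/1000 56231/14400
  9383/2160 65381/14400 2297/540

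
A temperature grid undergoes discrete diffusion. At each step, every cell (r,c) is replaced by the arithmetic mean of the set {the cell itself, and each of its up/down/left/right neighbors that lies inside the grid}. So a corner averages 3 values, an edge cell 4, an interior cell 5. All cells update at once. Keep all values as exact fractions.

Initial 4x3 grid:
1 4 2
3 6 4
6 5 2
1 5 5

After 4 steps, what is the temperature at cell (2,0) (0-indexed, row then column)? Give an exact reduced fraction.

Step 1: cell (2,0) = 15/4
Step 2: cell (2,0) = 331/80
Step 3: cell (2,0) = 9569/2400
Step 4: cell (2,0) = 287543/72000
Full grid after step 4:
  465509/129600 1032457/288000 468859/129600
  813589/216000 457193/120000 102433/27000
  287543/72000 240259/60000 72167/18000
  87469/21600 9209/2250 914/225

Answer: 287543/72000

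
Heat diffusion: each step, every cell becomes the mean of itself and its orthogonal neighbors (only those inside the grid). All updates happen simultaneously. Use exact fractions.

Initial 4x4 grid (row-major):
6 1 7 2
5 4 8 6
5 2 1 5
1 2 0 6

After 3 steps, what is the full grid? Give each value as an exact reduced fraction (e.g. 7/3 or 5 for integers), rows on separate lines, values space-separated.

Answer: 205/48 357/80 5519/1200 3529/720
391/96 7977/2000 8843/2000 11093/2400
4601/1440 19753/6000 21199/6000 29167/7200
5803/2160 911/360 5353/1800 7357/2160

Derivation:
After step 1:
  4 9/2 9/2 5
  5 4 26/5 21/4
  13/4 14/5 16/5 9/2
  8/3 5/4 9/4 11/3
After step 2:
  9/2 17/4 24/5 59/12
  65/16 43/10 443/100 399/80
  823/240 29/10 359/100 997/240
  43/18 269/120 311/120 125/36
After step 3:
  205/48 357/80 5519/1200 3529/720
  391/96 7977/2000 8843/2000 11093/2400
  4601/1440 19753/6000 21199/6000 29167/7200
  5803/2160 911/360 5353/1800 7357/2160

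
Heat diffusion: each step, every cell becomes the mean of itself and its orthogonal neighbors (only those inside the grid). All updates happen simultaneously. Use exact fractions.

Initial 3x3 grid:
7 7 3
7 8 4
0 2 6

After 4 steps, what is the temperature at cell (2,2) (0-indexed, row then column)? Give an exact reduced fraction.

Step 1: cell (2,2) = 4
Step 2: cell (2,2) = 53/12
Step 3: cell (2,2) = 3227/720
Step 4: cell (2,2) = 67183/14400
Full grid after step 4:
  241399/43200 4750699/864000 347611/64800
  744679/144000 460397/90000 4312699/864000
  102937/21600 37253/8000 67183/14400

Answer: 67183/14400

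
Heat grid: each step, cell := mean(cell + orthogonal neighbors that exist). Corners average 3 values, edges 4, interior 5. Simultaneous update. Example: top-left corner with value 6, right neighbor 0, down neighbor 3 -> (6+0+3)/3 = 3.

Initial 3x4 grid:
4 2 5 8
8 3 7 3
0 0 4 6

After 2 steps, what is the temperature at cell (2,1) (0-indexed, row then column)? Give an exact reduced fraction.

Step 1: cell (2,1) = 7/4
Step 2: cell (2,1) = 19/6
Full grid after step 2:
  143/36 53/12 281/60 101/18
  181/48 87/25 483/100 301/60
  49/18 19/6 221/60 175/36

Answer: 19/6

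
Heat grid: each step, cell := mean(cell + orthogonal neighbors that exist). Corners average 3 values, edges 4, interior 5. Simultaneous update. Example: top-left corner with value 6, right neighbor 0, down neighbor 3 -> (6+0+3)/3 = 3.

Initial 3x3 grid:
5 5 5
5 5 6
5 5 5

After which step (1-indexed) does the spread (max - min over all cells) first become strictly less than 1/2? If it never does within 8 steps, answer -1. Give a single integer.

Step 1: max=16/3, min=5, spread=1/3
  -> spread < 1/2 first at step 1
Step 2: max=1267/240, min=5, spread=67/240
Step 3: max=11237/2160, min=1007/200, spread=1807/10800
Step 4: max=4477963/864000, min=27361/5400, spread=33401/288000
Step 5: max=40109933/7776000, min=2743391/540000, spread=3025513/38880000
Step 6: max=16016926867/3110400000, min=146755949/28800000, spread=53531/995328
Step 7: max=959152925849/186624000000, min=39671116051/7776000000, spread=450953/11943936
Step 8: max=57496103560603/11197440000000, min=4766608610519/933120000000, spread=3799043/143327232

Answer: 1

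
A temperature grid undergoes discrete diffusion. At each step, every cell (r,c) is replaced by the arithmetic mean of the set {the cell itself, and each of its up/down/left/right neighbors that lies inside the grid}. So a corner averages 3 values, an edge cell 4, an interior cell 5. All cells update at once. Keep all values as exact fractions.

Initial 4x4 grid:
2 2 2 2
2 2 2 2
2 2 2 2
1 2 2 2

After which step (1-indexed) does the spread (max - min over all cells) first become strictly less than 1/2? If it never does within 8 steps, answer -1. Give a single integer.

Step 1: max=2, min=5/3, spread=1/3
  -> spread < 1/2 first at step 1
Step 2: max=2, min=31/18, spread=5/18
Step 3: max=2, min=391/216, spread=41/216
Step 4: max=2, min=11917/6480, spread=1043/6480
Step 5: max=2, min=363247/194400, spread=25553/194400
Step 6: max=35921/18000, min=10992541/5832000, spread=645863/5832000
Step 7: max=239029/120000, min=332278309/174960000, spread=16225973/174960000
Step 8: max=107299/54000, min=10020122017/5248800000, spread=409340783/5248800000

Answer: 1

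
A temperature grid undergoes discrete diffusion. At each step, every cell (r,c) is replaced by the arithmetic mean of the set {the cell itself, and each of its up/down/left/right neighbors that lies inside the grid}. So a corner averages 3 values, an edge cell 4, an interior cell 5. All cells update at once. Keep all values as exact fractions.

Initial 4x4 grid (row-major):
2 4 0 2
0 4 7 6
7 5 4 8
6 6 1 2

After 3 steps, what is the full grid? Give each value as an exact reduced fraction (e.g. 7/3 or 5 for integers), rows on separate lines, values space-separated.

Answer: 215/72 2501/800 25957/7200 4121/1080
8803/2400 3857/1000 2443/600 31657/7200
32417/7200 2717/600 13541/3000 31969/7200
5311/1080 33617/7200 31369/7200 931/216

Derivation:
After step 1:
  2 5/2 13/4 8/3
  13/4 4 21/5 23/4
  9/2 26/5 5 5
  19/3 9/2 13/4 11/3
After step 2:
  31/12 47/16 757/240 35/9
  55/16 383/100 111/25 1057/240
  1157/240 116/25 453/100 233/48
  46/9 1157/240 197/48 143/36
After step 3:
  215/72 2501/800 25957/7200 4121/1080
  8803/2400 3857/1000 2443/600 31657/7200
  32417/7200 2717/600 13541/3000 31969/7200
  5311/1080 33617/7200 31369/7200 931/216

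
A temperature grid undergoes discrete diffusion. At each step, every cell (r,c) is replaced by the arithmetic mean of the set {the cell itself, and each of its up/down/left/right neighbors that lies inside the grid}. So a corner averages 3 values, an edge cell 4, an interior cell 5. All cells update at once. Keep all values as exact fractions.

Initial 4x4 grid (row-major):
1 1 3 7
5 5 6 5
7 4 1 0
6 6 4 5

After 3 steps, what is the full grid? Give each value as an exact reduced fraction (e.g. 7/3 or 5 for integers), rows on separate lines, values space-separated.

Answer: 7607/2160 25793/7200 9499/2400 151/36
7397/1800 23837/6000 981/250 9569/2400
8747/1800 1673/375 7673/2000 2859/800
2849/540 4231/900 587/150 55/16

Derivation:
After step 1:
  7/3 5/2 17/4 5
  9/2 21/5 4 9/2
  11/2 23/5 3 11/4
  19/3 5 4 3
After step 2:
  28/9 797/240 63/16 55/12
  62/15 99/25 399/100 65/16
  157/30 223/50 367/100 53/16
  101/18 299/60 15/4 13/4
After step 3:
  7607/2160 25793/7200 9499/2400 151/36
  7397/1800 23837/6000 981/250 9569/2400
  8747/1800 1673/375 7673/2000 2859/800
  2849/540 4231/900 587/150 55/16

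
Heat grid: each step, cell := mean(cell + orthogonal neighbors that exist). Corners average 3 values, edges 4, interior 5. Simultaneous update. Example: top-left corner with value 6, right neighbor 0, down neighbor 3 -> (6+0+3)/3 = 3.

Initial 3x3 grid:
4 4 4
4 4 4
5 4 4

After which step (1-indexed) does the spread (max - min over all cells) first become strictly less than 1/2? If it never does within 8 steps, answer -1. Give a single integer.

Answer: 1

Derivation:
Step 1: max=13/3, min=4, spread=1/3
  -> spread < 1/2 first at step 1
Step 2: max=77/18, min=4, spread=5/18
Step 3: max=905/216, min=4, spread=41/216
Step 4: max=53971/12960, min=1451/360, spread=347/2592
Step 5: max=3217337/777600, min=14557/3600, spread=2921/31104
Step 6: max=192452539/46656000, min=1753483/432000, spread=24611/373248
Step 7: max=11516162033/2799360000, min=39536741/9720000, spread=207329/4478976
Step 8: max=689876352451/167961600000, min=2112401599/518400000, spread=1746635/53747712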